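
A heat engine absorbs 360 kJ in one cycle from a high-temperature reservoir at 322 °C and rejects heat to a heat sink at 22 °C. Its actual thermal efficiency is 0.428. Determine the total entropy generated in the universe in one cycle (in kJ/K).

T_H = 322 °C → 322 + 273.15 = 595.15 K.
T_C = 22 °C → 22 + 273.15 = 295.15 K.
W = η·Q_H = 0.428 × 360 = 154.1 kJ, so Q_C = Q_H − W = 205.9 kJ.
Reservoir entropy changes: ΔS_H = −Q_H/T_H = −360/595.15 = -0.6049 kJ/K and ΔS_C = +Q_C/T_C = 205.9/295.15 = 0.6977 kJ/K.
ΔS_univ = −Q_H/T_H + Q_C/T_C = 0.0928 kJ/K (> 0, since η = 0.428 < η_Carnot = 0.504).

ΔS_univ ≈ 0.0928 kJ/K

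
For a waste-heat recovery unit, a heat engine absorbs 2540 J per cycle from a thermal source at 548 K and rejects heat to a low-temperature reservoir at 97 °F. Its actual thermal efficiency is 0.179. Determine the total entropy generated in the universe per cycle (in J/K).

T_C = 97 °F → (97 − 32) × 5/9 = 36.11 °C = 309.26 K.
W = η·Q_H = 0.179 × 2540 = 454.7 J, so Q_C = Q_H − W = 2085 J.
The hot reservoir loses entropy Q_H/T_H = 2540/548.00 = 4.635 J/K; the cold reservoir gains Q_C/T_C = 2085/309.26 = 6.743 J/K.
ΔS_univ = −Q_H/T_H + Q_C/T_C = 2.11 J/K (> 0, since η = 0.179 < η_Carnot = 0.436).

ΔS_univ ≈ 2.11 J/K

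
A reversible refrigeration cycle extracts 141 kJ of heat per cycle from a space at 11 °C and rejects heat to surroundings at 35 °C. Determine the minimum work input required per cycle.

W_in ≈ 11.91 kJ

T_H = 35 °C → 35 + 273.15 = 308.15 K.
T_C = 11 °C → 11 + 273.15 = 284.15 K.
The reversible coefficient of performance is COP_R = T_C/(T_H − T_C) = 284.15/24.00 = 11.8396.
W = Q_C/COP_R = 141/11.8396 = 11.91 kJ.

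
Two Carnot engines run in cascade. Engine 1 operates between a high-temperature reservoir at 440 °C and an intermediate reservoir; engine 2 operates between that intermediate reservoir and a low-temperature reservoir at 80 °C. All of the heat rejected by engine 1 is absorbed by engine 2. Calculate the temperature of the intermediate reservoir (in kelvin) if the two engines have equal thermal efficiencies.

T_m ≈ 502 K

T_H = 440 °C → 440 + 273.15 = 713.15 K.
T_C = 80 °C → 80 + 273.15 = 353.15 K.
Equal efficiencies require 1 − T_m/T_H = 1 − T_C/T_m, i.e. T_m/T_H = T_C/T_m, so T_m = √(T_H·T_C) = √(713.15 × 353.15) = 502 K.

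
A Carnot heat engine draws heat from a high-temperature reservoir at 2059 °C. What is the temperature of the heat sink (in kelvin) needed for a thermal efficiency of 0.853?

T_C ≈ 343 K

T_H = 2059 °C → 2059 + 273.15 = 2332.15 K.
From η = 1 − T_C/T_H, T_C = T_H·(1 − η) = 2332.15 × (1 − 0.853) = 343 K.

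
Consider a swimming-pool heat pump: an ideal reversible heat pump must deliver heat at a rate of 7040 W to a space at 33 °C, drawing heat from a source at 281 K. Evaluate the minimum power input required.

Ẇ_in ≈ 578.3 W

T_H = 33 °C → 33 + 273.15 = 306.15 K.
For a reversible heat pump, COP_HP = T_H/(T_H − T_C) = 306.15/25.15 = 12.1730.
W = Q_H/COP_HP = 7040/12.1730 = 578.3 W.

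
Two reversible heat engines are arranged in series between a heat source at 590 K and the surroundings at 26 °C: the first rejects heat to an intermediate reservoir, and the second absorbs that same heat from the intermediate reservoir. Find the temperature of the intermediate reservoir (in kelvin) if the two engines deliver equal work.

T_C = 26 °C → 26 + 273.15 = 299.15 K.
For reversible stages Q_m = Q_H·(T_m/T_H). Setting W₁ = Q_H(1 − T_m/T_H) equal to W₂ = Q_m(1 − T_C/T_m) = Q_H·(T_m − T_C)/T_H gives T_H − T_m = T_m − T_C, so T_m = (T_H + T_C)/2 = (590.00 + 299.15)/2 = 445 K.

T_m ≈ 445 K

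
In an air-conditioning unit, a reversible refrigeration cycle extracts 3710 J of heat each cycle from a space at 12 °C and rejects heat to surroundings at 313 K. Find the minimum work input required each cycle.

W_in ≈ 362.3 J

T_C = 12 °C → 12 + 273.15 = 285.15 K.
COP_R = T_C/(T_H − T_C) = 285.15/27.85 = 10.2388.
W = Q_C/COP_R = 3710/10.2388 = 362.3 J.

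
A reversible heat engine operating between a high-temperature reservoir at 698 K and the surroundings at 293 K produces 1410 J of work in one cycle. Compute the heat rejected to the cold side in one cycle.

Q_C ≈ 1020 J

The Carnot efficiency is η = 1 − T_C/T_H = 1 − 293.00/698.00 = 0.5802.
Since Q_C/Q_H = T_C/T_H and Q_H = W/η, Q_C = W·T_C/(T_H − T_C) = 1410 × 293.00/405.00 = 1020 J.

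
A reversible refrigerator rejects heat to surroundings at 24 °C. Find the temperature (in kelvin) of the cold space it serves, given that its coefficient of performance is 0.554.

T_C ≈ 106 K

T_H = 24 °C → 24 + 273.15 = 297.15 K.
COP_R = T_C/(T_H − T_C) ⇒ T_C = T_H·COP_R/(1 + COP_R) = 297.15 × 0.554/(1 + 0.554) = 106 K.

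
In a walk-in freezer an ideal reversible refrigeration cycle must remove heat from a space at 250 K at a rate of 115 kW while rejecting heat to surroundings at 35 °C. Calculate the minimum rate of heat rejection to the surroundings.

Q̇_H ≈ 141.7 kW

T_H = 35 °C → 35 + 273.15 = 308.15 K.
For a reversible cycle Q_H/Q_C = T_H/T_C, so Q_H = Q_C·T_H/T_C = 115 × 308.15/250.00 = 141.7 kW.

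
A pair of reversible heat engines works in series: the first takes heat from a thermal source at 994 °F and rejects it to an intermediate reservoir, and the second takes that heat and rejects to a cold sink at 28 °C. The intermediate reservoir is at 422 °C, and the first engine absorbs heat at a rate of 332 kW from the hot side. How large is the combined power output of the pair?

Ẇ_total ≈ 208.2 kW

T_H = 994 °F → (994 − 32) × 5/9 = 534.44 °C = 807.59 K.
T_C = 28 °C → 28 + 273.15 = 301.15 K.
Two reversible stages in series are equivalent to a single Carnot engine between T_H and T_C, so η_total = 1 − T_C/T_H = 1 − 301.15/807.59 = 0.6271.
W_total = η_total · Q_H = 0.6271 × 332 = 208.2 kW.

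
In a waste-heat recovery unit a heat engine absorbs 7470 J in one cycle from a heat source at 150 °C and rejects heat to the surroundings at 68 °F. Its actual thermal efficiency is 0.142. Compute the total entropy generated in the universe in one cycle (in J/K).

T_H = 150 °C → 150 + 273.15 = 423.15 K.
T_C = 68 °F → (68 − 32) × 5/9 = 20.00 °C = 293.15 K.
W = η·Q_H = 0.142 × 7470 = 1061 J, so Q_C = Q_H − W = 6409 J.
Entropy balance on the reservoirs: −Q_H/T_H = -17.65 J/K, +Q_C/T_C = 21.86 J/K.
ΔS_univ = −Q_H/T_H + Q_C/T_C = 4.21 J/K (> 0, since η = 0.142 < η_Carnot = 0.307).

ΔS_univ ≈ 4.21 J/K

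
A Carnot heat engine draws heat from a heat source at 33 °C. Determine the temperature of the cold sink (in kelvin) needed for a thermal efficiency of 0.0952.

T_H = 33 °C → 33 + 273.15 = 306.15 K.
From η = 1 − T_C/T_H, T_C = T_H·(1 − η) = 306.15 × (1 − 0.0952) = 277 K.

T_C ≈ 277 K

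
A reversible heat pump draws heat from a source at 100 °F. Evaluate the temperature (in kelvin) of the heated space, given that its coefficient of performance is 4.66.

T_C = 100 °F → (100 − 32) × 5/9 = 37.78 °C = 310.93 K.
COP_HP = T_H/(T_H − T_C) ⇒ T_H = T_C·COP_HP/(COP_HP − 1) = 310.93 × 4.66/(4.66 − 1) = 396 K.

T_H ≈ 396 K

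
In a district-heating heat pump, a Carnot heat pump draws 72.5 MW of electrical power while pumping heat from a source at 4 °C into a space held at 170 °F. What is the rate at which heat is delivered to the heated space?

Q̇_H ≈ 349 MW

T_H = 170 °F → (170 − 32) × 5/9 = 76.67 °C = 349.82 K.
T_C = 4 °C → 4 + 273.15 = 277.15 K.
Reversible heating COP: COP_HP = T_H/(T_H − T_C) = 349.82/72.67 = 4.8140.
Q_H = COP_HP · W = 4.8140 × 72.5 = 349 MW.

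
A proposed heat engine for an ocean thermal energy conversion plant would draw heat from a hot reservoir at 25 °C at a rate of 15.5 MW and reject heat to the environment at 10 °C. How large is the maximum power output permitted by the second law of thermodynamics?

T_H = 25 °C → 25 + 273.15 = 298.15 K.
T_C = 10 °C → 10 + 273.15 = 283.15 K.
The upper bound on efficiency is η_max = 1 − T_C/T_H = 1 − 283.15/298.15 = 0.0503.
W_max = η_max · Q_H = 0.0503 × 15.5 = 0.780 MW.

Ẇ_max ≈ 0.780 MW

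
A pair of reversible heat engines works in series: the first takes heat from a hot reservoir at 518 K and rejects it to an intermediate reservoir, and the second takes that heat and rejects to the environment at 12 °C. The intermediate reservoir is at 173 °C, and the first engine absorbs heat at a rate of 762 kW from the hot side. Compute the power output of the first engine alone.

T_C = 12 °C → 12 + 273.15 = 285.15 K.
T_m = 173 °C → 173 + 273.15 = 446.15 K.
First-stage efficiency η₁ = 1 − T_m/T_H = 1 − 446.15/518.00 = 0.1387.
W₁ = η₁·Q_H = 0.1387 × 762 = 105.7 kW.

Ẇ₁ ≈ 105.7 kW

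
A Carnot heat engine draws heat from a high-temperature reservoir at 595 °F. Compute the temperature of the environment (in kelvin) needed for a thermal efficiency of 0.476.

T_C ≈ 307 K

T_H = 595 °F → (595 − 32) × 5/9 = 312.78 °C = 585.93 K.
From η = 1 − T_C/T_H, T_C = T_H·(1 − η) = 585.93 × (1 − 0.476) = 307 K.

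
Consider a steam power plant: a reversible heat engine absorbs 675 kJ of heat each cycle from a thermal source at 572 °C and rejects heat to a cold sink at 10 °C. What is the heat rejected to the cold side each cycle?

T_H = 572 °C → 572 + 273.15 = 845.15 K.
T_C = 10 °C → 10 + 273.15 = 283.15 K.
The Carnot efficiency is η = 1 − T_C/T_H = 1 − 283.15/845.15 = 0.6650.
For a reversible cycle Q_C/Q_H = T_C/T_H, so Q_C = 675 × 283.15/845.15 = 226.1 kJ.

Q_C ≈ 226.1 kJ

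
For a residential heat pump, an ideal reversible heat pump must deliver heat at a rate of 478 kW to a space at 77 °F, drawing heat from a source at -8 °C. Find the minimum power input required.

T_H = 77 °F → (77 − 32) × 5/9 = 25.00 °C = 298.15 K.
T_C = -8 °C → -8 + 273.15 = 265.15 K.
Reversible heating COP: COP_HP = T_H/(T_H − T_C) = 298.15/33.00 = 9.0348.
W = Q_H/COP_HP = 478/9.0348 = 52.9 kW.

Ẇ_in ≈ 52.9 kW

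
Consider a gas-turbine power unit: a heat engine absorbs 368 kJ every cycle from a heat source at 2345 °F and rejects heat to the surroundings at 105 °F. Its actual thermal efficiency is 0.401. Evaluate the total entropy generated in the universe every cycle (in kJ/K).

T_H = 2345 °F → (2345 − 32) × 5/9 = 1285.00 °C = 1558.15 K.
T_C = 105 °F → (105 − 32) × 5/9 = 40.56 °C = 313.71 K.
W = η·Q_H = 0.401 × 368 = 147.6 kJ, so Q_C = Q_H − W = 220.4 kJ.
Reservoir entropy changes: ΔS_H = −Q_H/T_H = −368/1558.15 = -0.2362 kJ/K and ΔS_C = +Q_C/T_C = 220.4/313.71 = 0.7027 kJ/K.
ΔS_univ = −Q_H/T_H + Q_C/T_C = 0.466 kJ/K (> 0, since η = 0.401 < η_Carnot = 0.799).

ΔS_univ ≈ 0.466 kJ/K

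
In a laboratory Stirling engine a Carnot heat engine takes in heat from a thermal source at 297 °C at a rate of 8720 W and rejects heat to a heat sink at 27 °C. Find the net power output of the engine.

Ẇ ≈ 4130 W

T_H = 297 °C → 297 + 273.15 = 570.15 K.
T_C = 27 °C → 27 + 273.15 = 300.15 K.
Since the cycle is reversible, η = 1 − T_C/T_H = 1 − 300.15/570.15 = 0.4736.
W = η·Q_H = 0.4736 × 8720 = 4130 W.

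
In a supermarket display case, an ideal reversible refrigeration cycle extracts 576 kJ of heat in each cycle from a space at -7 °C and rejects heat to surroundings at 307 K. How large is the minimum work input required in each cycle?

W_in ≈ 88.4 kJ

T_C = -7 °C → -7 + 273.15 = 266.15 K.
COP_R = T_C/(T_H − T_C) = 266.15/40.85 = 6.5153.
W = Q_C/COP_R = 576/6.5153 = 88.4 kJ.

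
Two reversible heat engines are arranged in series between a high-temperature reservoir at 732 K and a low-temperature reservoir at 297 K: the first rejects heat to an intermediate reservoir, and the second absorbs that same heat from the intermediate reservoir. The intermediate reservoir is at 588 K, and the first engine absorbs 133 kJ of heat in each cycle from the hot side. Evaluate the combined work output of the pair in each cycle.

W_total ≈ 79.04 kJ

Two reversible stages in series are equivalent to a single Carnot engine between T_H and T_C, so η_total = 1 − T_C/T_H = 1 − 297.00/732.00 = 0.5943.
W_total = η_total · Q_H = 0.5943 × 133 = 79.04 kJ.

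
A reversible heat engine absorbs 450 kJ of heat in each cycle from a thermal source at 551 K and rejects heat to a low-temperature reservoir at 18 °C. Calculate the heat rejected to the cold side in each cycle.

T_C = 18 °C → 18 + 273.15 = 291.15 K.
The Carnot efficiency is η = 1 − T_C/T_H = 1 − 291.15/551.00 = 0.4716.
For a reversible cycle Q_C/Q_H = T_C/T_H, so Q_C = 450 × 291.15/551.00 = 238 kJ.

Q_C ≈ 238 kJ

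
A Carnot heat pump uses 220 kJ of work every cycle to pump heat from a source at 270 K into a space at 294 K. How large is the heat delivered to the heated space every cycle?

The Carnot heat-pump COP is COP_HP = T_H/(T_H − T_C) = 294.00/24.00 = 12.2500.
Q_H = COP_HP · W = 12.2500 × 220 = 2700 kJ.

Q_H ≈ 2700 kJ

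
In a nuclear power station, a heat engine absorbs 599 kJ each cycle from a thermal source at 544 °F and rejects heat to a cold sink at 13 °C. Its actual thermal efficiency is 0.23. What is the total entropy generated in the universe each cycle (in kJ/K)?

ΔS_univ ≈ 0.538 kJ/K

T_H = 544 °F → (544 − 32) × 5/9 = 284.44 °C = 557.59 K.
T_C = 13 °C → 13 + 273.15 = 286.15 K.
W = η·Q_H = 0.23 × 599 = 137.8 kJ, so Q_C = Q_H − W = 461.2 kJ.
Entropy balance on the reservoirs: −Q_H/T_H = -1.074 kJ/K, +Q_C/T_C = 1.612 kJ/K.
ΔS_univ = −Q_H/T_H + Q_C/T_C = 0.538 kJ/K (> 0, since η = 0.23 < η_Carnot = 0.487).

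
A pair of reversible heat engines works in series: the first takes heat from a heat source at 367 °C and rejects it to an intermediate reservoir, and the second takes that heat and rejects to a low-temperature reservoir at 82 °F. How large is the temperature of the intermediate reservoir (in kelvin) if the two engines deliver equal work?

T_H = 367 °C → 367 + 273.15 = 640.15 K.
T_C = 82 °F → (82 − 32) × 5/9 = 27.78 °C = 300.93 K.
For reversible stages Q_m = Q_H·(T_m/T_H). Setting W₁ = Q_H(1 − T_m/T_H) equal to W₂ = Q_m(1 − T_C/T_m) = Q_H·(T_m − T_C)/T_H gives T_H − T_m = T_m − T_C, so T_m = (T_H + T_C)/2 = (640.15 + 300.93)/2 = 471 K.

T_m ≈ 471 K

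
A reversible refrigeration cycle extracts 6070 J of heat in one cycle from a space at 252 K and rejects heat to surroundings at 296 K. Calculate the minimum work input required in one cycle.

For a reversible refrigerator, COP_R = T_C/(T_H − T_C) = 252.00/44.00 = 5.7273.
W = Q_C/COP_R = 6070/5.7273 = 1060 J.

W_in ≈ 1060 J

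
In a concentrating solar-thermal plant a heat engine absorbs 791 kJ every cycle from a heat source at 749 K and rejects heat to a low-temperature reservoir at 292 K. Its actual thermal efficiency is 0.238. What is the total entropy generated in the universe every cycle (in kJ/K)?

ΔS_univ ≈ 1.008 kJ/K

W = η·Q_H = 0.238 × 791 = 188.3 kJ, so Q_C = Q_H − W = 602.7 kJ.
Entropy balance on the reservoirs: −Q_H/T_H = -1.056 kJ/K, +Q_C/T_C = 2.064 kJ/K.
ΔS_univ = −Q_H/T_H + Q_C/T_C = 1.008 kJ/K (> 0, since η = 0.238 < η_Carnot = 0.610).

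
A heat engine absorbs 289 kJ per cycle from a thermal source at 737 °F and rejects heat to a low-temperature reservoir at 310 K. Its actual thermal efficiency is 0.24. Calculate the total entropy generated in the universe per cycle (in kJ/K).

ΔS_univ ≈ 0.2738 kJ/K

T_H = 737 °F → (737 − 32) × 5/9 = 391.67 °C = 664.82 K.
W = η·Q_H = 0.24 × 289 = 69.36 kJ, so Q_C = Q_H − W = 219.6 kJ.
Reservoir entropy changes: ΔS_H = −Q_H/T_H = −289/664.82 = -0.4347 kJ/K and ΔS_C = +Q_C/T_C = 219.6/310.00 = 0.7085 kJ/K.
ΔS_univ = −Q_H/T_H + Q_C/T_C = 0.2738 kJ/K (> 0, since η = 0.24 < η_Carnot = 0.534).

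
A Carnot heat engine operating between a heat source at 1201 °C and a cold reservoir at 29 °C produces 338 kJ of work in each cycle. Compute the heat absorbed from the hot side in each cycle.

Q_H ≈ 425 kJ

T_H = 1201 °C → 1201 + 273.15 = 1474.15 K.
T_C = 29 °C → 29 + 273.15 = 302.15 K.
For a reversible engine, η = 1 − T_C/T_H = 1 − 302.15/1474.15 = 0.7950.
Q_H = W/η = 338/0.7950 = 425 kJ.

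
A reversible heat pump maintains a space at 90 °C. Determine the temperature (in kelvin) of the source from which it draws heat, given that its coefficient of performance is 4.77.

T_H = 90 °C → 90 + 273.15 = 363.15 K.
COP_HP = T_H/(T_H − T_C) ⇒ T_C = T_H·(COP_HP − 1)/COP_HP = 363.15 × (4.77 − 1)/4.77 = 287.0 K.

T_C ≈ 287.0 K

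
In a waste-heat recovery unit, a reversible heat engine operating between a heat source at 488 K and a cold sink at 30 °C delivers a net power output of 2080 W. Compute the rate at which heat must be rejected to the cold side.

Q̇_C ≈ 3410 W

T_C = 30 °C → 30 + 273.15 = 303.15 K.
Carnot efficiency: η = 1 − T_C/T_H = 1 − 303.15/488.00 = 0.3788.
Since Q_C/Q_H = T_C/T_H and Q_H = W/η, Q_C = W·T_C/(T_H − T_C) = 2080 × 303.15/184.85 = 3410 W.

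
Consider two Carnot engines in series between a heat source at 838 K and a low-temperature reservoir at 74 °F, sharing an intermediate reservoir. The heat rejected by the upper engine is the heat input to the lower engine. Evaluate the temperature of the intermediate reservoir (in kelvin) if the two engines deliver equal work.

T_C = 74 °F → (74 − 32) × 5/9 = 23.33 °C = 296.48 K.
For reversible stages Q_m = Q_H·(T_m/T_H). Setting W₁ = Q_H(1 − T_m/T_H) equal to W₂ = Q_m(1 − T_C/T_m) = Q_H·(T_m − T_C)/T_H gives T_H − T_m = T_m − T_C, so T_m = (T_H + T_C)/2 = (838.00 + 296.48)/2 = 567 K.

T_m ≈ 567 K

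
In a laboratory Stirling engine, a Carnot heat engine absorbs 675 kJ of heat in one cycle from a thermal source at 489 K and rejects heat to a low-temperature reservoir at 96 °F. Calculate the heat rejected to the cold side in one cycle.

Q_C ≈ 426.1 kJ

T_C = 96 °F → (96 − 32) × 5/9 = 35.56 °C = 308.71 K.
Since the cycle is reversible, η = 1 − T_C/T_H = 1 − 308.71/489.00 = 0.3687.
For a reversible cycle Q_C/Q_H = T_C/T_H, so Q_C = 675 × 308.71/489.00 = 426.1 kJ.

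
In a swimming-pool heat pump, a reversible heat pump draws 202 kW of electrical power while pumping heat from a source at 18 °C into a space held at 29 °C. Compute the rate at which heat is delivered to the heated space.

T_H = 29 °C → 29 + 273.15 = 302.15 K.
T_C = 18 °C → 18 + 273.15 = 291.15 K.
The Carnot heat-pump COP is COP_HP = T_H/(T_H − T_C) = 302.15/11.00 = 27.4682.
Q_H = COP_HP · W = 27.4682 × 202 = 5549 kW.

Q̇_H ≈ 5549 kW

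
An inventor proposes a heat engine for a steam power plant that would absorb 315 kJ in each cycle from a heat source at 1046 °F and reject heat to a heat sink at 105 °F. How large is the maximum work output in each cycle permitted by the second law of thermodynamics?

T_H = 1046 °F → (1046 − 32) × 5/9 = 563.33 °C = 836.48 K.
T_C = 105 °F → (105 − 32) × 5/9 = 40.56 °C = 313.71 K.
The upper bound on efficiency is η_max = 1 − T_C/T_H = 1 − 313.71/836.48 = 0.6250.
W_max = η_max · Q_H = 0.6250 × 315 = 197 kJ.

W_max ≈ 197 kJ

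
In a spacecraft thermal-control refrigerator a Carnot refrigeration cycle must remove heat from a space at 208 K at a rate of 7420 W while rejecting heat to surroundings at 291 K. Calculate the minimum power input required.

Ẇ_in ≈ 2960 W

For a reversible refrigerator, COP_R = T_C/(T_H − T_C) = 208.00/83.00 = 2.5060.
W = Q_C/COP_R = 7420/2.5060 = 2960 W.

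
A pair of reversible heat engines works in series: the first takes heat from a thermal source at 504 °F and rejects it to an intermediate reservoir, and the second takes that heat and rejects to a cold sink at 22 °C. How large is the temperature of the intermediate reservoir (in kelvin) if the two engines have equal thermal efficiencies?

T_H = 504 °F → (504 − 32) × 5/9 = 262.22 °C = 535.37 K.
T_C = 22 °C → 22 + 273.15 = 295.15 K.
Equal efficiencies require 1 − T_m/T_H = 1 − T_C/T_m, i.e. T_m/T_H = T_C/T_m, so T_m = √(T_H·T_C) = √(535.37 × 295.15) = 397.5 K.

T_m ≈ 397.5 K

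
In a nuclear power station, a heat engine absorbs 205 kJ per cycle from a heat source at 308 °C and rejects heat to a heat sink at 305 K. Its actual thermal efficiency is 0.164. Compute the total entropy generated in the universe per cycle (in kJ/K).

T_H = 308 °C → 308 + 273.15 = 581.15 K.
W = η·Q_H = 0.164 × 205 = 33.62 kJ, so Q_C = Q_H − W = 171.4 kJ.
The hot reservoir loses entropy Q_H/T_H = 205/581.15 = 0.3527 kJ/K; the cold reservoir gains Q_C/T_C = 171.4/305.00 = 0.5619 kJ/K.
ΔS_univ = −Q_H/T_H + Q_C/T_C = 0.209 kJ/K (> 0, since η = 0.164 < η_Carnot = 0.475).

ΔS_univ ≈ 0.209 kJ/K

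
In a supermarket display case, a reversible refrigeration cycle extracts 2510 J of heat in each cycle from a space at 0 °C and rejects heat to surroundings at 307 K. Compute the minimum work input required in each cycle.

W_in ≈ 311 J

T_C = 0 °C → 0 + 273.15 = 273.15 K.
COP_R = T_C/(T_H − T_C) = 273.15/33.85 = 8.0694.
W = Q_C/COP_R = 2510/8.0694 = 311 J.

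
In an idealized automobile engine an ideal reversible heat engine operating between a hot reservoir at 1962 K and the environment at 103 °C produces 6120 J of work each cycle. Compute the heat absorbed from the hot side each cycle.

Q_H ≈ 7572 J

T_C = 103 °C → 103 + 273.15 = 376.15 K.
The Carnot efficiency is η = 1 − T_C/T_H = 1 − 376.15/1962.00 = 0.8083.
Q_H = W/η = 6120/0.8083 = 7572 J.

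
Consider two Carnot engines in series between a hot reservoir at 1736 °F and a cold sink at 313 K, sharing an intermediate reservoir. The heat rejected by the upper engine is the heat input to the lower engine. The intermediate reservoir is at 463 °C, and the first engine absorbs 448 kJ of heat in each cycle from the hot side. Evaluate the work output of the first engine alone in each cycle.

T_H = 1736 °F → (1736 − 32) × 5/9 = 946.67 °C = 1219.82 K.
T_m = 463 °C → 463 + 273.15 = 736.15 K.
First-stage efficiency η₁ = 1 − T_m/T_H = 1 − 736.15/1219.82 = 0.3965.
W₁ = η₁·Q_H = 0.3965 × 448 = 177.6 kJ.

W₁ ≈ 177.6 kJ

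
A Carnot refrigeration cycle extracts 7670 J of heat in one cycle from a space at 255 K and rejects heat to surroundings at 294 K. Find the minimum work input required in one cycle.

The reversible coefficient of performance is COP_R = T_C/(T_H − T_C) = 255.00/39.00 = 6.5385.
W = Q_C/COP_R = 7670/6.5385 = 1173 J.

W_in ≈ 1173 J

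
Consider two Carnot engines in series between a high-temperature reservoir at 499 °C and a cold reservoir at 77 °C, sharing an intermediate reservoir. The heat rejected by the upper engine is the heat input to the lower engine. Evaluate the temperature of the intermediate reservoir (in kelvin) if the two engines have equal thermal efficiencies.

T_H = 499 °C → 499 + 273.15 = 772.15 K.
T_C = 77 °C → 77 + 273.15 = 350.15 K.
Equal efficiencies require 1 − T_m/T_H = 1 − T_C/T_m, i.e. T_m/T_H = T_C/T_m, so T_m = √(T_H·T_C) = √(772.15 × 350.15) = 520 K.

T_m ≈ 520 K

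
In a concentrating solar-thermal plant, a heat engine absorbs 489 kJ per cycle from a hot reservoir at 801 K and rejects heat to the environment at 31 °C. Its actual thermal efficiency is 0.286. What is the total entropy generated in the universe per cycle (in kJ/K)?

ΔS_univ ≈ 0.5375 kJ/K

T_C = 31 °C → 31 + 273.15 = 304.15 K.
W = η·Q_H = 0.286 × 489 = 139.9 kJ, so Q_C = Q_H − W = 349.1 kJ.
Reservoir entropy changes: ΔS_H = −Q_H/T_H = −489/801.00 = -0.6105 kJ/K and ΔS_C = +Q_C/T_C = 349.1/304.15 = 1.148 kJ/K.
ΔS_univ = −Q_H/T_H + Q_C/T_C = 0.5375 kJ/K (> 0, since η = 0.286 < η_Carnot = 0.620).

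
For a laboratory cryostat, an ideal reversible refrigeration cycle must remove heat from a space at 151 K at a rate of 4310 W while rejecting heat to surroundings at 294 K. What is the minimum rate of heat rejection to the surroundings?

For a reversible cycle Q_H/Q_C = T_H/T_C, so Q_H = Q_C·T_H/T_C = 4310 × 294.00/151.00 = 8390 W.

Q̇_H ≈ 8390 W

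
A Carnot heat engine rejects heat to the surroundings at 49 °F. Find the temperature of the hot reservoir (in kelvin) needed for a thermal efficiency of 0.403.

T_C = 49 °F → (49 − 32) × 5/9 = 9.44 °C = 282.59 K.
From η = 1 − T_C/T_H, solving for T_H gives T_H = T_C/(1 − η) = 282.59/(1 − 0.403) = 473 K.

T_H ≈ 473 K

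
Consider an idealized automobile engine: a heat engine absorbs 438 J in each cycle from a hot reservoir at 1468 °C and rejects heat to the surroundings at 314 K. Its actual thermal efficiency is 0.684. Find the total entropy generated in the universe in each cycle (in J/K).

ΔS_univ ≈ 0.189 J/K

T_H = 1468 °C → 1468 + 273.15 = 1741.15 K.
W = η·Q_H = 0.684 × 438 = 299.6 J, so Q_C = Q_H − W = 138.4 J.
Reservoir entropy changes: ΔS_H = −Q_H/T_H = −438/1741.15 = -0.2516 J/K and ΔS_C = +Q_C/T_C = 138.4/314.00 = 0.4408 J/K.
ΔS_univ = −Q_H/T_H + Q_C/T_C = 0.189 J/K (> 0, since η = 0.684 < η_Carnot = 0.820).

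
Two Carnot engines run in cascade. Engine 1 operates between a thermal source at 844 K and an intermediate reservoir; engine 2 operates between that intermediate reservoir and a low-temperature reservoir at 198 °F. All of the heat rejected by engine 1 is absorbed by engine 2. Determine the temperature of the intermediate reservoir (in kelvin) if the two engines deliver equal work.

T_C = 198 °F → (198 − 32) × 5/9 = 92.22 °C = 365.37 K.
For reversible stages Q_m = Q_H·(T_m/T_H). Setting W₁ = Q_H(1 − T_m/T_H) equal to W₂ = Q_m(1 − T_C/T_m) = Q_H·(T_m − T_C)/T_H gives T_H − T_m = T_m − T_C, so T_m = (T_H + T_C)/2 = (844.00 + 365.37)/2 = 605 K.

T_m ≈ 605 K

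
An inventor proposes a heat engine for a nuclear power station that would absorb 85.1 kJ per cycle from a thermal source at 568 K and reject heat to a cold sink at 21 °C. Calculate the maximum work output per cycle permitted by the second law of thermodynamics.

T_C = 21 °C → 21 + 273.15 = 294.15 K.
The second-law ceiling is the Carnot efficiency, η_max = 1 − T_C/T_H = 1 − 294.15/568.00 = 0.4821.
W_max = η_max · Q_H = 0.4821 × 85.1 = 41.0 kJ.

W_max ≈ 41.0 kJ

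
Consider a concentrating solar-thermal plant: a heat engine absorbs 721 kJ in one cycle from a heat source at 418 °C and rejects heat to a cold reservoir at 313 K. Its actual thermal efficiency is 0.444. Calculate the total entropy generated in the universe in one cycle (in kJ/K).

T_H = 418 °C → 418 + 273.15 = 691.15 K.
W = η·Q_H = 0.444 × 721 = 320.1 kJ, so Q_C = Q_H − W = 400.9 kJ.
The hot reservoir loses entropy Q_H/T_H = 721/691.15 = 1.043 kJ/K; the cold reservoir gains Q_C/T_C = 400.9/313.00 = 1.281 kJ/K.
ΔS_univ = −Q_H/T_H + Q_C/T_C = 0.238 kJ/K (> 0, since η = 0.444 < η_Carnot = 0.547).

ΔS_univ ≈ 0.238 kJ/K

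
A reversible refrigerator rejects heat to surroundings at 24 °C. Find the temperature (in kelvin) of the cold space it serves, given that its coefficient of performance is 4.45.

T_C ≈ 242.6 K

T_H = 24 °C → 24 + 273.15 = 297.15 K.
COP_R = T_C/(T_H − T_C) ⇒ T_C = T_H·COP_R/(1 + COP_R) = 297.15 × 4.45/(1 + 4.45) = 242.6 K.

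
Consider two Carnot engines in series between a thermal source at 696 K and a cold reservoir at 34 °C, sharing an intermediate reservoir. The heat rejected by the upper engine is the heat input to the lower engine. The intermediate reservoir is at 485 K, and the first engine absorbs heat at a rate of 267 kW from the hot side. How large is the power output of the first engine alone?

Ẇ₁ ≈ 80.9 kW

T_C = 34 °C → 34 + 273.15 = 307.15 K.
First-stage efficiency η₁ = 1 − T_m/T_H = 1 − 485.00/696.00 = 0.3032.
W₁ = η₁·Q_H = 0.3032 × 267 = 80.9 kW.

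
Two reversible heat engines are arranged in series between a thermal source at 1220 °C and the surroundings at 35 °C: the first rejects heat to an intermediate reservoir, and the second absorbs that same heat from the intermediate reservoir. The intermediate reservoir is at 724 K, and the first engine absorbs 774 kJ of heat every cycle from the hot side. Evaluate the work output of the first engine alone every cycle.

T_H = 1220 °C → 1220 + 273.15 = 1493.15 K.
T_C = 35 °C → 35 + 273.15 = 308.15 K.
First-stage efficiency η₁ = 1 − T_m/T_H = 1 − 724.00/1493.15 = 0.5151.
W₁ = η₁·Q_H = 0.5151 × 774 = 399 kJ.

W₁ ≈ 399 kJ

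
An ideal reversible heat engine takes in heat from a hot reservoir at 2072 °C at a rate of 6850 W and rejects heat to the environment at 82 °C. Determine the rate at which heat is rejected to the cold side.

T_H = 2072 °C → 2072 + 273.15 = 2345.15 K.
T_C = 82 °C → 82 + 273.15 = 355.15 K.
Carnot efficiency: η = 1 − T_C/T_H = 1 − 355.15/2345.15 = 0.8486.
For a reversible cycle Q_C/Q_H = T_C/T_H, so Q_C = 6850 × 355.15/2345.15 = 1040 W.

Q̇_C ≈ 1040 W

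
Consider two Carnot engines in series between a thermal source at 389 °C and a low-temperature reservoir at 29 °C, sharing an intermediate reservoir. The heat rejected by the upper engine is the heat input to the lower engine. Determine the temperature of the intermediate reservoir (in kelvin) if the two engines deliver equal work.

T_m ≈ 482 K

T_H = 389 °C → 389 + 273.15 = 662.15 K.
T_C = 29 °C → 29 + 273.15 = 302.15 K.
For reversible stages Q_m = Q_H·(T_m/T_H). Setting W₁ = Q_H(1 − T_m/T_H) equal to W₂ = Q_m(1 − T_C/T_m) = Q_H·(T_m − T_C)/T_H gives T_H − T_m = T_m − T_C, so T_m = (T_H + T_C)/2 = (662.15 + 302.15)/2 = 482 K.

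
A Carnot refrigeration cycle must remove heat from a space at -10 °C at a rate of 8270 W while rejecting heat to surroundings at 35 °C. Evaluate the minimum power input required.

T_H = 35 °C → 35 + 273.15 = 308.15 K.
T_C = -10 °C → -10 + 273.15 = 263.15 K.
Carnot COP: COP_R = T_C/(T_H − T_C) = 263.15/45.00 = 5.8478.
W = Q_C/COP_R = 8270/5.8478 = 1410 W.

Ẇ_in ≈ 1410 W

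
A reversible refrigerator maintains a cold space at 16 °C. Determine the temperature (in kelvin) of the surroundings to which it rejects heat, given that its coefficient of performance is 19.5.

T_H ≈ 304 K

T_C = 16 °C → 16 + 273.15 = 289.15 K.
COP_R = T_C/(T_H − T_C) ⇒ T_H = T_C·(1 + 1/COP_R) = 289.15 × (1 + 1/19.5) = 304 K.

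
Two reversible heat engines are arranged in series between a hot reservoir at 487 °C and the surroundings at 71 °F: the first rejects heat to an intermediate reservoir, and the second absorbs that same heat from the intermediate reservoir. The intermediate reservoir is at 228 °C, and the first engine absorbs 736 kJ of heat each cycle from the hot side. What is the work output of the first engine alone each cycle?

T_H = 487 °C → 487 + 273.15 = 760.15 K.
T_C = 71 °F → (71 − 32) × 5/9 = 21.67 °C = 294.82 K.
T_m = 228 °C → 228 + 273.15 = 501.15 K.
First-stage efficiency η₁ = 1 − T_m/T_H = 1 − 501.15/760.15 = 0.3407.
W₁ = η₁·Q_H = 0.3407 × 736 = 250.8 kJ.

W₁ ≈ 250.8 kJ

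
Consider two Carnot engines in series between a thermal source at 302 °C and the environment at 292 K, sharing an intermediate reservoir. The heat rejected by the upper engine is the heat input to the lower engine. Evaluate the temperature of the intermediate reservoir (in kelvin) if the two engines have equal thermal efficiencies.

T_m ≈ 410 K

T_H = 302 °C → 302 + 273.15 = 575.15 K.
Equal efficiencies require 1 − T_m/T_H = 1 − T_C/T_m, i.e. T_m/T_H = T_C/T_m, so T_m = √(T_H·T_C) = √(575.15 × 292.00) = 410 K.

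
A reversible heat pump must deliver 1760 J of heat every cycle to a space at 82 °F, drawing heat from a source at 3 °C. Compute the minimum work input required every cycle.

T_H = 82 °F → (82 − 32) × 5/9 = 27.78 °C = 300.93 K.
T_C = 3 °C → 3 + 273.15 = 276.15 K.
Reversible heating COP: COP_HP = T_H/(T_H − T_C) = 300.93/24.78 = 12.1451.
W = Q_H/COP_HP = 1760/12.1451 = 145 J.

W_in ≈ 145 J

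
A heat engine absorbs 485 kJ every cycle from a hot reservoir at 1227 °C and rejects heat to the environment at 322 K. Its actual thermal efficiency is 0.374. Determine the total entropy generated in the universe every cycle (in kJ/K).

T_H = 1227 °C → 1227 + 273.15 = 1500.15 K.
W = η·Q_H = 0.374 × 485 = 181.4 kJ, so Q_C = Q_H − W = 303.6 kJ.
Entropy balance on the reservoirs: −Q_H/T_H = -0.3233 kJ/K, +Q_C/T_C = 0.9429 kJ/K.
ΔS_univ = −Q_H/T_H + Q_C/T_C = 0.620 kJ/K (> 0, since η = 0.374 < η_Carnot = 0.785).

ΔS_univ ≈ 0.620 kJ/K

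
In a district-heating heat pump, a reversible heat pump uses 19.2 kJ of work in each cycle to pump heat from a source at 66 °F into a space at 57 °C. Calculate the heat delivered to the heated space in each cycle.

T_H = 57 °C → 57 + 273.15 = 330.15 K.
T_C = 66 °F → (66 − 32) × 5/9 = 18.89 °C = 292.04 K.
COP_HP = T_H/(T_H − T_C) = 330.15/38.11 = 8.6628.
Q_H = COP_HP · W = 8.6628 × 19.2 = 166.3 kJ.

Q_H ≈ 166.3 kJ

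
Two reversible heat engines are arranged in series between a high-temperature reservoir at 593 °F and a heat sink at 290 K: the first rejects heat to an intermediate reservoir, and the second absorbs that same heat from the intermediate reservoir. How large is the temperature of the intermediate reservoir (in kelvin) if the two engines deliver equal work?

T_H = 593 °F → (593 − 32) × 5/9 = 311.67 °C = 584.82 K.
For reversible stages Q_m = Q_H·(T_m/T_H). Setting W₁ = Q_H(1 − T_m/T_H) equal to W₂ = Q_m(1 − T_C/T_m) = Q_H·(T_m − T_C)/T_H gives T_H − T_m = T_m − T_C, so T_m = (T_H + T_C)/2 = (584.82 + 290.00)/2 = 437 K.

T_m ≈ 437 K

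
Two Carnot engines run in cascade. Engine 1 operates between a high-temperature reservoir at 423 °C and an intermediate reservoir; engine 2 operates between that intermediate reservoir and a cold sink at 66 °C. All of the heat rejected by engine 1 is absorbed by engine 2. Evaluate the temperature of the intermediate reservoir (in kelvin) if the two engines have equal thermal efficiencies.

T_m ≈ 485.9 K

T_H = 423 °C → 423 + 273.15 = 696.15 K.
T_C = 66 °C → 66 + 273.15 = 339.15 K.
Equal efficiencies require 1 − T_m/T_H = 1 − T_C/T_m, i.e. T_m/T_H = T_C/T_m, so T_m = √(T_H·T_C) = √(696.15 × 339.15) = 485.9 K.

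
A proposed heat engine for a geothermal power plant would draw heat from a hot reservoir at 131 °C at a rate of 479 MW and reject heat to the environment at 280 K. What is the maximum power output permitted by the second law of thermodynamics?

Ẇ_max ≈ 147 MW

T_H = 131 °C → 131 + 273.15 = 404.15 K.
No engine can exceed the Carnot limit: η_max = 1 − T_C/T_H = 1 − 280.00/404.15 = 0.3072.
W_max = η_max · Q_H = 0.3072 × 479 = 147 MW.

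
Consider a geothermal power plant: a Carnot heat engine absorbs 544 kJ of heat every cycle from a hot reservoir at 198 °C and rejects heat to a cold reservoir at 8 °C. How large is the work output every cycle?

W ≈ 219 kJ

T_H = 198 °C → 198 + 273.15 = 471.15 K.
T_C = 8 °C → 8 + 273.15 = 281.15 K.
η_rev = 1 − T_C/T_H = 1 − 281.15/471.15 = 0.4033.
W = η·Q_H = 0.4033 × 544 = 219 kJ.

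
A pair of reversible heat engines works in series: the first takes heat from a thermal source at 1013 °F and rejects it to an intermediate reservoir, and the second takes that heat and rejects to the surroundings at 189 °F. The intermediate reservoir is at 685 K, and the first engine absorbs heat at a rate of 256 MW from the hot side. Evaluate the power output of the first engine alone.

Ẇ₁ ≈ 41.7 MW

T_H = 1013 °F → (1013 − 32) × 5/9 = 545.00 °C = 818.15 K.
T_C = 189 °F → (189 − 32) × 5/9 = 87.22 °C = 360.37 K.
First-stage efficiency η₁ = 1 − T_m/T_H = 1 − 685.00/818.15 = 0.1627.
W₁ = η₁·Q_H = 0.1627 × 256 = 41.7 MW.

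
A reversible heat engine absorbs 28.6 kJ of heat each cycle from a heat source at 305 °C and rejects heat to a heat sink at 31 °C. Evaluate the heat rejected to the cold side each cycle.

Q_C ≈ 15.0 kJ

T_H = 305 °C → 305 + 273.15 = 578.15 K.
T_C = 31 °C → 31 + 273.15 = 304.15 K.
Carnot efficiency: η = 1 − T_C/T_H = 1 − 304.15/578.15 = 0.4739.
For a reversible cycle Q_C/Q_H = T_C/T_H, so Q_C = 28.6 × 304.15/578.15 = 15.0 kJ.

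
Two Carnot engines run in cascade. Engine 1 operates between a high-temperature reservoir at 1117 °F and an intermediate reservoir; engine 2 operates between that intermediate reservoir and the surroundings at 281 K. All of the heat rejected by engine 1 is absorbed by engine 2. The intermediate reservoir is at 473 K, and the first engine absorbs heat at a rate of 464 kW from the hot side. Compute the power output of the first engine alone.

Ẇ₁ ≈ 213 kW

T_H = 1117 °F → (1117 − 32) × 5/9 = 602.78 °C = 875.93 K.
First-stage efficiency η₁ = 1 − T_m/T_H = 1 − 473.00/875.93 = 0.4600.
W₁ = η₁·Q_H = 0.4600 × 464 = 213 kW.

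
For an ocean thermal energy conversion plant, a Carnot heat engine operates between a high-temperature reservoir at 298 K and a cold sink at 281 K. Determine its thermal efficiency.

Since the cycle is reversible, η = 1 − T_C/T_H = 1 − 281.00/298.00 = 0.05705.

η ≈ 0.05705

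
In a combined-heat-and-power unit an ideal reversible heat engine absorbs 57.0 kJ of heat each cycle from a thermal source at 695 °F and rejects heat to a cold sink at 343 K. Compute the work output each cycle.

T_H = 695 °F → (695 − 32) × 5/9 = 368.33 °C = 641.48 K.
For a reversible engine, η = 1 − T_C/T_H = 1 − 343.00/641.48 = 0.4653.
W = η·Q_H = 0.4653 × 57.0 = 26.5 kJ.

W ≈ 26.5 kJ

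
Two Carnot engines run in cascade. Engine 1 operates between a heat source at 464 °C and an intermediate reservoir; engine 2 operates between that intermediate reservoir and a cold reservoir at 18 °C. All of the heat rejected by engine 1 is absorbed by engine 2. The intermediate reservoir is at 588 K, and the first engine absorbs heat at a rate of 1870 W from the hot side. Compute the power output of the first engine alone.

T_H = 464 °C → 464 + 273.15 = 737.15 K.
T_C = 18 °C → 18 + 273.15 = 291.15 K.
First-stage efficiency η₁ = 1 − T_m/T_H = 1 − 588.00/737.15 = 0.2023.
W₁ = η₁·Q_H = 0.2023 × 1870 = 378.4 W.

Ẇ₁ ≈ 378.4 W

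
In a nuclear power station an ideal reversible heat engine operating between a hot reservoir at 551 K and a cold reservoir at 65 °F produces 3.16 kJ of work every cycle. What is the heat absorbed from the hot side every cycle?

Q_H ≈ 6.71 kJ

T_C = 65 °F → (65 − 32) × 5/9 = 18.33 °C = 291.48 K.
η_rev = 1 − T_C/T_H = 1 − 291.48/551.00 = 0.4710.
Q_H = W/η = 3.16/0.4710 = 6.71 kJ.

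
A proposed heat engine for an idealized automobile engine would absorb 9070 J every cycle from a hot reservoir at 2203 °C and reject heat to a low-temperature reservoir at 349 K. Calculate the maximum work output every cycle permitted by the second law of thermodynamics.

W_max ≈ 7790 J

T_H = 2203 °C → 2203 + 273.15 = 2476.15 K.
No engine can exceed the Carnot limit: η_max = 1 − T_C/T_H = 1 − 349.00/2476.15 = 0.8591.
W_max = η_max · Q_H = 0.8591 × 9070 = 7790 J.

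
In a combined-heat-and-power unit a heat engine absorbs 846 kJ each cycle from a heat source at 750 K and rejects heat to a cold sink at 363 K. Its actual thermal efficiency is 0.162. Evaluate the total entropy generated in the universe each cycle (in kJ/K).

W = η·Q_H = 0.162 × 846 = 137.1 kJ, so Q_C = Q_H − W = 708.9 kJ.
Reservoir entropy changes: ΔS_H = −Q_H/T_H = −846/750.00 = -1.128 kJ/K and ΔS_C = +Q_C/T_C = 708.9/363.00 = 1.953 kJ/K.
ΔS_univ = −Q_H/T_H + Q_C/T_C = 0.8250 kJ/K (> 0, since η = 0.162 < η_Carnot = 0.516).

ΔS_univ ≈ 0.8250 kJ/K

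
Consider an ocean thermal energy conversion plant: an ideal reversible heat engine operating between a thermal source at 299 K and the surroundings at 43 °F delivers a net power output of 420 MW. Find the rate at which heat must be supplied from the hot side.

T_C = 43 °F → (43 − 32) × 5/9 = 6.11 °C = 279.26 K.
η_rev = 1 − T_C/T_H = 1 − 279.26/299.00 = 0.0660.
Q_H = W/η = 420/0.0660 = 6360 MW.

Q̇_H ≈ 6360 MW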